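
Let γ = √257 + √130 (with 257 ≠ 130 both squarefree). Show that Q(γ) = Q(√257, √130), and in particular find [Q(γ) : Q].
[Q(γ) : Q] = 4 (equivalently, Q(γ) = Q(√257, √130))

Obviously Q(γ) ⊆ Q(√257, √130), and [Q(√257, √130):Q] = 4 (since 257, 130 are distinct squarefree integers > 1 with 33410 not a perfect square). To show equality we compute the minimal polynomial of γ. From γ = √257 + √130: γ^2 = 257 + 2√(33410) + 130 = 387 + 2√(33410), so γ^2 - 387 = 2√(33410); squaring, (γ^2 - 387)^2 = 4·33410, i.e. γ^4 - 774γ^2 + 149769 - 133640 = 0, i.e. γ^4 - 774γ^2 + 16129 = 0. So γ is a root of x^4 - 774x^2 + 16129. This polynomial is irreducible over Q: it has no rational root (each ±√257 ± √130 is irrational), and any factorization into two quadratics over Q would force √(33410) ∈ Q (pairing opposite roots) or √257, √130 ∈ Q (other pairings), all impossible. Hence [Q(γ):Q] = 4 = [Q(√257, √130):Q], so Q(γ) = Q(√257, √130).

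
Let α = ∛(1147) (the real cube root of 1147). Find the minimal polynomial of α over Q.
m_α(x) = x^3 - 1147

α satisfies α^3 = 1147, so x^3 - 1147 annihilates α. By the rational root test, a rational root p/q (in lowest terms) of x^3 - 1147 would satisfy p^3 = 1147 q^3, forcing q = 1 and p^3 = 1147; but 1147 is not a perfect cube, contradiction. A monic cubic over Q with no rational root is irreducible (any nontrivial factorization would include a linear factor). Hence x^3 - 1147 is the minimal polynomial of α, and in particular [Q(α):Q] = 3.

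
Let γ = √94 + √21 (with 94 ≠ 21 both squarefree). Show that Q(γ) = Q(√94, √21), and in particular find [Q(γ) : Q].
[Q(γ) : Q] = 4 (equivalently, Q(γ) = Q(√94, √21))

Obviously Q(γ) ⊆ Q(√94, √21), and [Q(√94, √21):Q] = 4 (since 94, 21 are distinct squarefree integers > 1 with 1974 not a perfect square). To show equality we compute the minimal polynomial of γ. From γ = √94 + √21: γ^2 = 94 + 2√(1974) + 21 = 115 + 2√(1974), so γ^2 - 115 = 2√(1974); squaring, (γ^2 - 115)^2 = 4·1974, i.e. γ^4 - 230γ^2 + 13225 - 7896 = 0, i.e. γ^4 - 230γ^2 + 5329 = 0. So γ is a root of x^4 - 230x^2 + 5329. This polynomial is irreducible over Q: it has no rational root (each ±√94 ± √21 is irrational), and any factorization into two quadratics over Q would force √(1974) ∈ Q (pairing opposite roots) or √94, √21 ∈ Q (other pairings), all impossible. Hence [Q(γ):Q] = 4 = [Q(√94, √21):Q], so Q(γ) = Q(√94, √21).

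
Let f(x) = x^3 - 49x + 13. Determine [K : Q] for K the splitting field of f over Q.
[K : Q] = 6

By the rational root test, any rational root of the monic integer polynomial f(x) = x^3 - 49x + 13 must be an integer dividing the constant term 13, i.e. one of ±{1, 13}. Evaluating: f(1) = -35, f(-1) = 61, f(13) = 1573, f(-13) = -1547; none is 0, so f has no rational root and is therefore irreducible over Q (a cubic with no linear factor over a field is irreducible). For an irreducible cubic, the Galois group is A_3 or S_3 according as the discriminant disc(f) = -4a^3 - 27b^2 = -4·(-49)^3 - 27·(13)^2 = 466033 is or is not a square in Q. Here disc(f) = 466033 is not a perfect square in Q, so the Galois group of f over Q is not contained in A_3 and must be all of S_3. The splitting field has degree |S_3| = 6 over Q, so [K : Q] = 6.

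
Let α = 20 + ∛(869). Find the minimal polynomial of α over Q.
m_α(x) = x^3 - 60x^2 + 1200x - 8869

Set β = α - 20 = ∛(869), so β^3 = 869. Then (α - 20)^3 - 869 = 0, i.e. α is a root of g(x) = (x - 20)^3 - 869 = x^3 - 60x^2 + 1200x - 8869. Since g(x) = h(x - 20) where h(x) = x^3 - 869, and h is irreducible over Q (because 869 is not a perfect cube, so h has no rational root, and a monic cubic with no rational root is irreducible), g is also irreducible (irreducibility is preserved under the substitution x → x - 20). Hence m_α(x) = x^3 - 60x^2 + 1200x - 8869.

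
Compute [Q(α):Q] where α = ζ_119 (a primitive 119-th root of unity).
[Q(α):Q] = 96

The minimal polynomial of ζ_119 over Q is the 119-th cyclotomic polynomial Φ_119(x), which is irreducible over Q and has degree φ(119) = 96. Hence [Q(α):Q] = φ(119) = 96.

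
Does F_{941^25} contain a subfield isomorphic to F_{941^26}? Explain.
No: F_{941^26} is not a subfield of F_{941^25}

F_{p^m} embeds in F_{p^n} iff m | n. Here 26 ∤ 25 (since 25 = 0·26 + 25 with remainder 25 ≠ 0), so F_{941^26} is not a subfield of F_{941^25}. Equivalently: if it were, the tower law would give 26 = [F_{941^26}:F_941] dividing [F_{941^25}:F_941] = 25, contradiction.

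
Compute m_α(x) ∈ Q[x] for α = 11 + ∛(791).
m_α(x) = x^3 - 33x^2 + 363x - 2122

Set β = α - 11 = ∛(791), so β^3 = 791. Then (α - 11)^3 - 791 = 0, i.e. α is a root of g(x) = (x - 11)^3 - 791 = x^3 - 33x^2 + 363x - 2122. Since g(x) = h(x - 11) where h(x) = x^3 - 791, and h is irreducible over Q (because 791 is not a perfect cube, so h has no rational root, and a monic cubic with no rational root is irreducible), g is also irreducible (irreducibility is preserved under the substitution x → x - 11). Hence m_α(x) = x^3 - 33x^2 + 363x - 2122.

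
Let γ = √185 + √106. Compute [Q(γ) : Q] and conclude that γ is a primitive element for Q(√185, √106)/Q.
[Q(γ) : Q] = 4 (equivalently, Q(γ) = Q(√185, √106))

Obviously Q(γ) ⊆ Q(√185, √106), and [Q(√185, √106):Q] = 4 (since 185, 106 are distinct squarefree integers > 1 with 19610 not a perfect square). To show equality we compute the minimal polynomial of γ. From γ = √185 + √106: γ^2 = 185 + 2√(19610) + 106 = 291 + 2√(19610), so γ^2 - 291 = 2√(19610); squaring, (γ^2 - 291)^2 = 4·19610, i.e. γ^4 - 582γ^2 + 84681 - 78440 = 0, i.e. γ^4 - 582γ^2 + 6241 = 0. So γ is a root of x^4 - 582x^2 + 6241. This polynomial is irreducible over Q: it has no rational root (each ±√185 ± √106 is irrational), and any factorization into two quadratics over Q would force √(19610) ∈ Q (pairing opposite roots) or √185, √106 ∈ Q (other pairings), all impossible. Hence [Q(γ):Q] = 4 = [Q(√185, √106):Q], so Q(γ) = Q(√185, √106).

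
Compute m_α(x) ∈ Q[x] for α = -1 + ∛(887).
m_α(x) = x^3 + 3x^2 + 3x - 886

Set β = α + 1 = ∛(887), so β^3 = 887. Then (α + 1)^3 - 887 = 0, i.e. α is a root of g(x) = (x + 1)^3 - 887 = x^3 + 3x^2 + 3x - 886. Since g(x) = h(x + 1) where h(x) = x^3 - 887, and h is irreducible over Q (because 887 is not a perfect cube, so h has no rational root, and a monic cubic with no rational root is irreducible), g is also irreducible (irreducibility is preserved under the substitution x → x + 1). Hence m_α(x) = x^3 + 3x^2 + 3x - 886.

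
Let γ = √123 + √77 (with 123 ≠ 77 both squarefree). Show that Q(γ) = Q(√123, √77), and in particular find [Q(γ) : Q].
[Q(γ) : Q] = 4 (equivalently, Q(γ) = Q(√123, √77))

Obviously Q(γ) ⊆ Q(√123, √77), and [Q(√123, √77):Q] = 4 (since 123, 77 are distinct squarefree integers > 1 with 9471 not a perfect square). To show equality we compute the minimal polynomial of γ. From γ = √123 + √77: γ^2 = 123 + 2√(9471) + 77 = 200 + 2√(9471), so γ^2 - 200 = 2√(9471); squaring, (γ^2 - 200)^2 = 4·9471, i.e. γ^4 - 400γ^2 + 40000 - 37884 = 0, i.e. γ^4 - 400γ^2 + 2116 = 0. So γ is a root of x^4 - 400x^2 + 2116. This polynomial is irreducible over Q: it has no rational root (each ±√123 ± √77 is irrational), and any factorization into two quadratics over Q would force √(9471) ∈ Q (pairing opposite roots) or √123, √77 ∈ Q (other pairings), all impossible. Hence [Q(γ):Q] = 4 = [Q(√123, √77):Q], so Q(γ) = Q(√123, √77).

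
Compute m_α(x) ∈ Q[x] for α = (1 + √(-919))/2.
m_α(x) = x^2 - x + 230

From 2α - 1 = √(-919), squaring gives (2α - 1)^2 = -919, i.e. 4α^2 - 4α + 1 = -919, so α^2 - α + (1 + 919)/4 = 0. Since -919 ≡ 1 (mod 4), (1 + 919)/4 = 230 ∈ Z. The polynomial x^2 - x + 230 has discriminant 1 - 4·(230) = -919, which is not a perfect square in Q (d = -919 is squarefree and ≠ 1), so x^2 - x + 230 is irreducible over Q. It is the minimal polynomial of α.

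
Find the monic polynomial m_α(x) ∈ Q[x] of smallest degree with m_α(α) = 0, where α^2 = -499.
m_α(x) = x^2 + 499

α satisfies α^2 + 499 = 0, so x^2 + 499 annihilates α. Since d = -499 is squarefree and ≠ 1, it is not a perfect square in Q, so x^2 + 499 has no rational root and is therefore irreducible over Q (a degree-2 polynomial over a field is irreducible iff it has no root). Hence m_α(x) = x^2 + 499.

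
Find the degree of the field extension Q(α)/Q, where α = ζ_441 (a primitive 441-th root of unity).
[Q(α):Q] = 252

The minimal polynomial of ζ_441 over Q is the 441-th cyclotomic polynomial Φ_441(x), which is irreducible over Q and has degree φ(441) = 252. Hence [Q(α):Q] = φ(441) = 252.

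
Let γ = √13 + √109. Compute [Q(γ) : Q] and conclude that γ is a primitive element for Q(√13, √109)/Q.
[Q(γ) : Q] = 4 (equivalently, Q(γ) = Q(√13, √109))

Obviously Q(γ) ⊆ Q(√13, √109), and [Q(√13, √109):Q] = 4 (since 13, 109 are distinct squarefree integers > 1 with 1417 not a perfect square). To show equality we compute the minimal polynomial of γ. From γ = √13 + √109: γ^2 = 13 + 2√(1417) + 109 = 122 + 2√(1417), so γ^2 - 122 = 2√(1417); squaring, (γ^2 - 122)^2 = 4·1417, i.e. γ^4 - 244γ^2 + 14884 - 5668 = 0, i.e. γ^4 - 244γ^2 + 9216 = 0. So γ is a root of x^4 - 244x^2 + 9216. This polynomial is irreducible over Q: it has no rational root (each ±√13 ± √109 is irrational), and any factorization into two quadratics over Q would force √(1417) ∈ Q (pairing opposite roots) or √13, √109 ∈ Q (other pairings), all impossible. Hence [Q(γ):Q] = 4 = [Q(√13, √109):Q], so Q(γ) = Q(√13, √109).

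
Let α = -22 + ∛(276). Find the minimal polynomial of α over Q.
m_α(x) = x^3 + 66x^2 + 1452x + 10372

Set β = α + 22 = ∛(276), so β^3 = 276. Then (α + 22)^3 - 276 = 0, i.e. α is a root of g(x) = (x + 22)^3 - 276 = x^3 + 66x^2 + 1452x + 10372. Since g(x) = h(x + 22) where h(x) = x^3 - 276, and h is irreducible over Q (because 276 is not a perfect cube, so h has no rational root, and a monic cubic with no rational root is irreducible), g is also irreducible (irreducibility is preserved under the substitution x → x + 22). Hence m_α(x) = x^3 + 66x^2 + 1452x + 10372.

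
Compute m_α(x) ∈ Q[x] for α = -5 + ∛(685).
m_α(x) = x^3 + 15x^2 + 75x - 560

Set β = α + 5 = ∛(685), so β^3 = 685. Then (α + 5)^3 - 685 = 0, i.e. α is a root of g(x) = (x + 5)^3 - 685 = x^3 + 15x^2 + 75x - 560. Since g(x) = h(x + 5) where h(x) = x^3 - 685, and h is irreducible over Q (because 685 is not a perfect cube, so h has no rational root, and a monic cubic with no rational root is irreducible), g is also irreducible (irreducibility is preserved under the substitution x → x + 5). Hence m_α(x) = x^3 + 15x^2 + 75x - 560.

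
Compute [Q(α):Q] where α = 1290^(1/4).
[Q(α):Q] = 4

α is a root of x^4 - 1290. By Eisenstein's criterion at the prime p = 2 (which divides the constant term 1290 but p^2 = 4 does not, since 1290 is squarefree), x^4 - 1290 is irreducible over Q. Hence [Q(α):Q] = 4.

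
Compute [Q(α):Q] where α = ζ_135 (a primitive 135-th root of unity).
[Q(α):Q] = 72

The minimal polynomial of ζ_135 over Q is the 135-th cyclotomic polynomial Φ_135(x), which is irreducible over Q and has degree φ(135) = 72. Hence [Q(α):Q] = φ(135) = 72.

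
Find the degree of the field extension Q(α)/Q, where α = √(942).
[Q(α):Q] = 2

[Q(α):Q] equals the degree of the minimal polynomial of α. Here α^2 = 942 and x^2 - 942 is irreducible (d = 942 is squarefree, ≠ 1, hence not a square), so deg(m_α) = 2. Thus [Q(α):Q] = 2.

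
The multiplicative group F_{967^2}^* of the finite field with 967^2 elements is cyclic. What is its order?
|F_{967^2}^*| = 935088

F_{967^2} has 967^2 = 935089 elements; its multiplicative group consists of all nonzero elements, so |F_{967^2}^*| = 935089 - 1 = 935088. (It is cyclic since any finite subgroup of the multiplicative group of a field is cyclic.)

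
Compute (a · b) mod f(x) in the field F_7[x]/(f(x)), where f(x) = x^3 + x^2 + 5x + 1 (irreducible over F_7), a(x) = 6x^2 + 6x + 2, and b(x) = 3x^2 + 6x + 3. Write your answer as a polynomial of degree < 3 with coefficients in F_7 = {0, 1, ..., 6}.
a · b ≡ 4x^2 + 5 (mod f(x))

Multiply in F_7[x]: a(x)·b(x) = (6x^2 + 6x + 2)·(3x^2 + 6x + 3) = 4x^4 + 5x^3 + 4x^2 + 2x + 6. This has degree ≥ 3, so divide by f(x) over F_7: 4x^4 + 5x^3 + 4x^2 + 2x + 6 = (4x + 1)·(x^3 + x^2 + 5x + 1) + (4x^2 + 5). Hence a·b ≡ 4x^2 + 5 (mod f). (F_7[x]/(f) is a field with 7^3 = 343 elements since f is irreducible of degree 3.)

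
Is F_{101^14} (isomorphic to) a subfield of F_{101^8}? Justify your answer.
No: F_{101^14} is not a subfield of F_{101^8}

F_{p^m} embeds in F_{p^n} iff m | n. Here 14 ∤ 8 (since 8 = 0·14 + 8 with remainder 8 ≠ 0), so F_{101^14} is not a subfield of F_{101^8}. Equivalently: if it were, the tower law would give 14 = [F_{101^14}:F_101] dividing [F_{101^8}:F_101] = 8, contradiction.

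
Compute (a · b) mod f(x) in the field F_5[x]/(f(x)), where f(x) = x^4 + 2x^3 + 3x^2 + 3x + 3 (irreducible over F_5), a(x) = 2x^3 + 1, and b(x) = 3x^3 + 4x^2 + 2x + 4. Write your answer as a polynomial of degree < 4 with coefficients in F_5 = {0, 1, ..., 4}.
a · b ≡ 2x^3 + x^2 + 2x + 2 (mod f(x))

Multiply in F_5[x]: a(x)·b(x) = (2x^3 + 1)·(3x^3 + 4x^2 + 2x + 4) = x^6 + 3x^5 + 4x^4 + x^3 + 4x^2 + 2x + 4. This has degree ≥ 4, so divide by f(x) over F_5: x^6 + 3x^5 + 4x^4 + x^3 + 4x^2 + 2x + 4 = (x^2 + x + 4)·(x^4 + 2x^3 + 3x^2 + 3x + 3) + (2x^3 + x^2 + 2x + 2). Hence a·b ≡ 2x^3 + x^2 + 2x + 2 (mod f). (F_5[x]/(f) is a field with 5^4 = 625 elements since f is irreducible of degree 4.)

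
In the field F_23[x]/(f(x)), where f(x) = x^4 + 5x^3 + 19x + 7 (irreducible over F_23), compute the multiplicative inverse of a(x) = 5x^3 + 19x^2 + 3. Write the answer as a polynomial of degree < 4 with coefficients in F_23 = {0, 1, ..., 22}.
a(x)^(-1) ≡ 8x^3 + 13x^2 + 12x + 20 (mod f(x))

Since f is irreducible over F_23, F_23[x]/(f) is a field and a(x) ≠ 0 has an inverse. Apply the extended Euclidean algorithm to f(x) and a(x) in F_23[x]: f(x) = (14x + 3)·a(x) + (12x^2 + 21);  a(x) = (10x + 15)·(12x^2 + 21) + (20x + 10);  (12x^2 + 21) = (19x + 2)·(20x + 10) + (1). The last nonzero remainder is the constant 1 = gcd(f, a) in F_23. Back-substituting through the division chain expresses 1 = s(x)·a(x) + t(x)·f(x) with s(x) ≡ 8x^3 + 13x^2 + 12x + 20 (mod f), so a(x)^(-1) ≡ s(x) = 8x^3 + 13x^2 + 12x + 20 (mod f). Check: (5x^3 + 19x^2 + 3)·(8x^3 + 13x^2 + 12x + 20) = 17x^6 + 10x^5 + 8x^4 + 7x^3 + 5x^2 + 13x + 14 ≡ 1 (mod x^4 + 5x^3 + 19x + 7).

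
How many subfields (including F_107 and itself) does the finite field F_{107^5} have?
F_{107^5} has 2 subfields

The subfields of F_{p^n} are exactly the fields F_{p^d} for d | n (each is the fixed field of the unique index-d subgroup of Gal(F_{p^n}/F_p) ≅ Z/nZ). The divisors of n = 5 are {1, 5}, giving 2 subfields: F_{107^1}, F_{107^5}.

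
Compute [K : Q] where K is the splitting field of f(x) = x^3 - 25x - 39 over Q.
[K : Q] = 6

By the rational root test, any rational root of the monic integer polynomial f(x) = x^3 - 25x - 39 must be an integer dividing the constant term -39, i.e. one of ±{1, 3, 13, 39}. Evaluating: f(1) = -63, f(-1) = -15, f(3) = -87, f(-3) = 9, f(13) = 1833, f(-13) = -1911, f(39) = 58305, f(-39) = -58383; none is 0, so f has no rational root and is therefore irreducible over Q (a cubic with no linear factor over a field is irreducible). For an irreducible cubic, the Galois group is A_3 or S_3 according as the discriminant disc(f) = -4a^3 - 27b^2 = -4·(-25)^3 - 27·(-39)^2 = 21433 is or is not a square in Q. Here disc(f) = 21433 is not a perfect square in Q, so the Galois group of f over Q is not contained in A_3 and must be all of S_3. The splitting field has degree |S_3| = 6 over Q, so [K : Q] = 6.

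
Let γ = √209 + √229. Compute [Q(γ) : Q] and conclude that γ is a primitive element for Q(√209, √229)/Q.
[Q(γ) : Q] = 4 (equivalently, Q(γ) = Q(√209, √229))

Obviously Q(γ) ⊆ Q(√209, √229), and [Q(√209, √229):Q] = 4 (since 209, 229 are distinct squarefree integers > 1 with 47861 not a perfect square). To show equality we compute the minimal polynomial of γ. From γ = √209 + √229: γ^2 = 209 + 2√(47861) + 229 = 438 + 2√(47861), so γ^2 - 438 = 2√(47861); squaring, (γ^2 - 438)^2 = 4·47861, i.e. γ^4 - 876γ^2 + 191844 - 191444 = 0, i.e. γ^4 - 876γ^2 + 400 = 0. So γ is a root of x^4 - 876x^2 + 400. This polynomial is irreducible over Q: it has no rational root (each ±√209 ± √229 is irrational), and any factorization into two quadratics over Q would force √(47861) ∈ Q (pairing opposite roots) or √209, √229 ∈ Q (other pairings), all impossible. Hence [Q(γ):Q] = 4 = [Q(√209, √229):Q], so Q(γ) = Q(√209, √229).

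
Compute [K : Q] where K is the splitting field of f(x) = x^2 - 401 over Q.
[K : Q] = 2

f(x) = x^2 - 401 factors as (x - √401)(x + √401). The splitting field is K = Q(√401). Since 401 is squarefree and > 1, it is not a perfect square, so x^2 - 401 is irreducible over Q and [Q(√401) : Q] = 2. Hence [K : Q] = 2.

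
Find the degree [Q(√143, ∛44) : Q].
[Q(√143, ∛44) : Q] = 6

Let L = Q(√143, ∛44). Since Q(√143) ⊂ L and [Q(√143):Q] = 2, the tower law gives 2 | [L:Q]. Likewise Q(∛44) ⊂ L with [Q(∛44):Q] = 3 (because 44 is not a perfect cube), so 3 | [L:Q]. As gcd(2,3) = 1, [L:Q] is divisible by 6. Conversely L is generated over Q by √143 and ∛44, so [L:Q] ≤ 2·3 = 6. Therefore [Q(√143, ∛44) : Q] = 6.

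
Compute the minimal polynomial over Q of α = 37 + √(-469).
m_α(x) = x^2 - 74x + 1838

From α - 37 = √(-469), squaring gives (α - 37)^2 = -469, i.e. α^2 - 74α + 1369 = -469, so α^2 - 74α + 1838 = 0. The discriminant of x^2 - 74x + 1838 is (-74)^2 - 4·(1838) = 5476 - 7352 = -1876, and 4·(-469) is not a perfect square in Q since -469 is squarefree and ≠ 1. Hence x^2 - 74x + 1838 is irreducible over Q and is the minimal polynomial of α.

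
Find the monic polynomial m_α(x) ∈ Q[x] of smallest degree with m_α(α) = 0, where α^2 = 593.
m_α(x) = x^2 - 593

α satisfies α^2 - 593 = 0, so x^2 - 593 annihilates α. Since d = 593 is squarefree and ≠ 1, it is not a perfect square in Q, so x^2 - 593 has no rational root and is therefore irreducible over Q (a degree-2 polynomial over a field is irreducible iff it has no root). Hence m_α(x) = x^2 - 593.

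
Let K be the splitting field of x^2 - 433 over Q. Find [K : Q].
[K : Q] = 2

f(x) = x^2 - 433 factors as (x - √433)(x + √433). The splitting field is K = Q(√433). Since 433 is squarefree and > 1, it is not a perfect square, so x^2 - 433 is irreducible over Q and [Q(√433) : Q] = 2. Hence [K : Q] = 2.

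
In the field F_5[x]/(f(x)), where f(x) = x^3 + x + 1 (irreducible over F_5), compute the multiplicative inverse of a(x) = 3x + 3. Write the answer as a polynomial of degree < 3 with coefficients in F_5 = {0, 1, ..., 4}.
a(x)^(-1) ≡ 2x^2 + 3x + 4 (mod f(x))

Since f is irreducible over F_5, F_5[x]/(f) is a field and a(x) ≠ 0 has an inverse. Apply the extended Euclidean algorithm to f(x) and a(x) in F_5[x]: f(x) = (2x^2 + 3x + 4)·a(x) + (4). The last nonzero remainder is the constant 4 = gcd(f, a) in F_5. Back-substituting through the division chain expresses 4 = s(x)·a(x) + t(x)·f(x) with s(x) ≡ 3x^2 + 2x + 1 (mod f), so (3x^2 + 2x + 1)·a(x) ≡ 4 (mod f). Multiplying by 4^(-1) ≡ 4 in F_5 gives a(x)^(-1) ≡ 4·(3x^2 + 2x + 1) ≡ 2x^2 + 3x + 4 (mod f). Check: (3x + 3)·(2x^2 + 3x + 4) = x^3 + x + 2 ≡ 1 (mod x^3 + x + 1).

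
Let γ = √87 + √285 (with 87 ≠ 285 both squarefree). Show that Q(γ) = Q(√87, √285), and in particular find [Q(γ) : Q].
[Q(γ) : Q] = 4 (equivalently, Q(γ) = Q(√87, √285))

Obviously Q(γ) ⊆ Q(√87, √285), and [Q(√87, √285):Q] = 4 (since 87, 285 are distinct squarefree integers > 1 with 24795 not a perfect square). To show equality we compute the minimal polynomial of γ. From γ = √87 + √285: γ^2 = 87 + 2√(24795) + 285 = 372 + 2√(24795), so γ^2 - 372 = 2√(24795); squaring, (γ^2 - 372)^2 = 4·24795, i.e. γ^4 - 744γ^2 + 138384 - 99180 = 0, i.e. γ^4 - 744γ^2 + 39204 = 0. So γ is a root of x^4 - 744x^2 + 39204. This polynomial is irreducible over Q: it has no rational root (each ±√87 ± √285 is irrational), and any factorization into two quadratics over Q would force √(24795) ∈ Q (pairing opposite roots) or √87, √285 ∈ Q (other pairings), all impossible. Hence [Q(γ):Q] = 4 = [Q(√87, √285):Q], so Q(γ) = Q(√87, √285).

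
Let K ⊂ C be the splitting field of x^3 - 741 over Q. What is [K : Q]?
[K : Q] = 6

The roots of x^3 - 741 are ∛741, ω∛741, ω^2∛741 where ω = e^(2πi/3) is a primitive cube root of unity, so K = Q(∛741, ω). Now [Q(∛741):Q] = 3 (since 741 is not a perfect cube, x^3 - 741 is irreducible) and [Q(ω):Q] = 2. Both 2 and 3 divide [K:Q], and [K:Q] ≤ 3·2 = 6, so [K:Q] = 6. (Equivalently: Q(∛741) ⊂ R but ω ∉ R, so [K : Q(∛741)] = 2.)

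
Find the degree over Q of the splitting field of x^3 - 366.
[K : Q] = 6

The roots of x^3 - 366 are ∛366, ω∛366, ω^2∛366 where ω = e^(2πi/3) is a primitive cube root of unity, so K = Q(∛366, ω). Now [Q(∛366):Q] = 3 (since 366 is not a perfect cube, x^3 - 366 is irreducible) and [Q(ω):Q] = 2. Both 2 and 3 divide [K:Q], and [K:Q] ≤ 3·2 = 6, so [K:Q] = 6. (Equivalently: Q(∛366) ⊂ R but ω ∉ R, so [K : Q(∛366)] = 2.)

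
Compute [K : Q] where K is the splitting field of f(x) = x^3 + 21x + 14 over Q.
[K : Q] = 6

By the rational root test, any rational root of the monic integer polynomial f(x) = x^3 + 21x + 14 must be an integer dividing the constant term 14, i.e. one of ±{1, 2, 7, 14}. Evaluating: f(1) = 36, f(-1) = -8, f(2) = 64, f(-2) = -36, f(7) = 504, f(-7) = -476, f(14) = 3052, f(-14) = -3024; none is 0, so f has no rational root and is therefore irreducible over Q (a cubic with no linear factor over a field is irreducible). For an irreducible cubic, the Galois group is A_3 or S_3 according as the discriminant disc(f) = -4a^3 - 27b^2 = -4·(21)^3 - 27·(14)^2 = -42336 is or is not a square in Q. Here disc(f) = -42336 is not a perfect square in Q, so the Galois group of f over Q is not contained in A_3 and must be all of S_3. The splitting field has degree |S_3| = 6 over Q, so [K : Q] = 6.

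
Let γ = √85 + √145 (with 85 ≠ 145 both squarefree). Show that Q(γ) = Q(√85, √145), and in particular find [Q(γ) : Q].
[Q(γ) : Q] = 4 (equivalently, Q(γ) = Q(√85, √145))

Obviously Q(γ) ⊆ Q(√85, √145), and [Q(√85, √145):Q] = 4 (since 85, 145 are distinct squarefree integers > 1 with 12325 not a perfect square). To show equality we compute the minimal polynomial of γ. From γ = √85 + √145: γ^2 = 85 + 2√(12325) + 145 = 230 + 2√(12325), so γ^2 - 230 = 2√(12325); squaring, (γ^2 - 230)^2 = 4·12325, i.e. γ^4 - 460γ^2 + 52900 - 49300 = 0, i.e. γ^4 - 460γ^2 + 3600 = 0. So γ is a root of x^4 - 460x^2 + 3600. This polynomial is irreducible over Q: it has no rational root (each ±√85 ± √145 is irrational), and any factorization into two quadratics over Q would force √(12325) ∈ Q (pairing opposite roots) or √85, √145 ∈ Q (other pairings), all impossible. Hence [Q(γ):Q] = 4 = [Q(√85, √145):Q], so Q(γ) = Q(√85, √145).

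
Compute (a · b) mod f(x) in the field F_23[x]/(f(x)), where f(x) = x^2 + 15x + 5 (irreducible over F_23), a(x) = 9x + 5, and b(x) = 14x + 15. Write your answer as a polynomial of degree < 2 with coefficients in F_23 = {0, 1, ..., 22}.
a · b ≡ 17x + 20 (mod f(x))

Multiply in F_23[x]: a(x)·b(x) = (9x + 5)·(14x + 15) = 11x^2 + 21x + 6. This has degree ≥ 2, so divide by f(x) over F_23: 11x^2 + 21x + 6 = (11)·(x^2 + 15x + 5) + (17x + 20). Hence a·b ≡ 17x + 20 (mod f). (F_23[x]/(f) is a field with 23^2 = 529 elements since f is irreducible of degree 2.)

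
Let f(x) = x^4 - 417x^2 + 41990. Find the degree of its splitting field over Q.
[K : Q] = 4

Solving the quadratic in x^2: x^2 = (417 ± √(417^2 - 4·41990))/2 = (417 ± √5929)/2 = (417 ± 77)/2, giving x^2 = 247 or x^2 = 170. So f(x) = (x^2 - 247)(x^2 - 170) and the roots of f are ±√247, ±√170. Hence the splitting field is K = Q(√247, √170). Since 247 and 170 are distinct squarefree integers > 1, their product 41990 is not a perfect square, so √170 ∉ Q(√247). By the tower law [K:Q] = [Q(√247,√170):Q(√247)] · [Q(√247):Q] = 2 · 2 = 4.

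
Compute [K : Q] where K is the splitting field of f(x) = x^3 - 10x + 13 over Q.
[K : Q] = 6

By the rational root test, any rational root of the monic integer polynomial f(x) = x^3 - 10x + 13 must be an integer dividing the constant term 13, i.e. one of ±{1, 13}. Evaluating: f(1) = 4, f(-1) = 22, f(13) = 2080, f(-13) = -2054; none is 0, so f has no rational root and is therefore irreducible over Q (a cubic with no linear factor over a field is irreducible). For an irreducible cubic, the Galois group is A_3 or S_3 according as the discriminant disc(f) = -4a^3 - 27b^2 = -4·(-10)^3 - 27·(13)^2 = -563 is or is not a square in Q. Here disc(f) = -563 is not a perfect square in Q, so the Galois group of f over Q is not contained in A_3 and must be all of S_3. The splitting field has degree |S_3| = 6 over Q, so [K : Q] = 6.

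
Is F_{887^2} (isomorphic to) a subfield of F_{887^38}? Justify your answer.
Yes: F_{887^2} is a subfield of F_{887^38}

F_{p^m} embeds in F_{p^n} iff m | n (since F_{p^n} is the splitting field of x^(p^n) - x, and F_{p^m} ⊂ F_{p^n} forces p^n to be a power of p^m, i.e. m | n; conversely if m | n then every root of x^(p^m) - x is a root of x^(p^n) - x). Here 2 | 38 (since 38 = 19·2), so F_{887^2} is a subfield of F_{887^38}, and [F_{887^38} : F_{887^2}] = 38/2 = 19.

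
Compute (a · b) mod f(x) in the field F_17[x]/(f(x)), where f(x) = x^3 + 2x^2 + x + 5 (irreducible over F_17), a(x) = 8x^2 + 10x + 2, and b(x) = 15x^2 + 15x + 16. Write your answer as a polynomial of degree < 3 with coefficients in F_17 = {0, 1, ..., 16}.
a · b ≡ 9x^2 + 2x + 1 (mod f(x))

Multiply in F_17[x]: a(x)·b(x) = (8x^2 + 10x + 2)·(15x^2 + 15x + 16) = x^4 + 15x^3 + 2x^2 + 3x + 15. This has degree ≥ 3, so divide by f(x) over F_17: x^4 + 15x^3 + 2x^2 + 3x + 15 = (x + 13)·(x^3 + 2x^2 + x + 5) + (9x^2 + 2x + 1). Hence a·b ≡ 9x^2 + 2x + 1 (mod f). (F_17[x]/(f) is a field with 17^3 = 4913 elements since f is irreducible of degree 3.)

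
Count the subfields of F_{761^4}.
F_{761^4} has 3 subfields

The subfields of F_{p^n} are exactly the fields F_{p^d} for d | n (each is the fixed field of the unique index-d subgroup of Gal(F_{p^n}/F_p) ≅ Z/nZ). The divisors of n = 4 are {1, 2, 4}, giving 3 subfields: F_{761^1}, F_{761^2}, F_{761^4}.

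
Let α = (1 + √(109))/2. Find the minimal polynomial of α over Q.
m_α(x) = x^2 - x - 27

From 2α - 1 = √(109), squaring gives (2α - 1)^2 = 109, i.e. 4α^2 - 4α + 1 = 109, so α^2 - α + (1 - 109)/4 = 0. Since 109 ≡ 1 (mod 4), (1 - 109)/4 = -27 ∈ Z. The polynomial x^2 - x - 27 has discriminant 1 - 4·(-27) = 109, which is not a perfect square in Q (d = 109 is squarefree and ≠ 1), so x^2 - x - 27 is irreducible over Q. It is the minimal polynomial of α.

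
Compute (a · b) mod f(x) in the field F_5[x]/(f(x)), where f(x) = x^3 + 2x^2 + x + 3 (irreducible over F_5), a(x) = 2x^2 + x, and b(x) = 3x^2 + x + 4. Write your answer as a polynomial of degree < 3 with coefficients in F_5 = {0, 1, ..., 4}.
a · b ≡ 2x^2 + 3x + 1 (mod f(x))

Multiply in F_5[x]: a(x)·b(x) = (2x^2 + x)·(3x^2 + x + 4) = x^4 + 4x^2 + 4x. This has degree ≥ 3, so divide by f(x) over F_5: x^4 + 4x^2 + 4x = (x + 3)·(x^3 + 2x^2 + x + 3) + (2x^2 + 3x + 1). Hence a·b ≡ 2x^2 + 3x + 1 (mod f). (F_5[x]/(f) is a field with 5^3 = 125 elements since f is irreducible of degree 3.)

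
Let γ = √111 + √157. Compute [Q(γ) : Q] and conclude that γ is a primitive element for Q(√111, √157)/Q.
[Q(γ) : Q] = 4 (equivalently, Q(γ) = Q(√111, √157))

Obviously Q(γ) ⊆ Q(√111, √157), and [Q(√111, √157):Q] = 4 (since 111, 157 are distinct squarefree integers > 1 with 17427 not a perfect square). To show equality we compute the minimal polynomial of γ. From γ = √111 + √157: γ^2 = 111 + 2√(17427) + 157 = 268 + 2√(17427), so γ^2 - 268 = 2√(17427); squaring, (γ^2 - 268)^2 = 4·17427, i.e. γ^4 - 536γ^2 + 71824 - 69708 = 0, i.e. γ^4 - 536γ^2 + 2116 = 0. So γ is a root of x^4 - 536x^2 + 2116. This polynomial is irreducible over Q: it has no rational root (each ±√111 ± √157 is irrational), and any factorization into two quadratics over Q would force √(17427) ∈ Q (pairing opposite roots) or √111, √157 ∈ Q (other pairings), all impossible. Hence [Q(γ):Q] = 4 = [Q(√111, √157):Q], so Q(γ) = Q(√111, √157).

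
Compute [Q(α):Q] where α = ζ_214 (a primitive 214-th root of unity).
[Q(α):Q] = 106

The minimal polynomial of ζ_214 over Q is the 214-th cyclotomic polynomial Φ_214(x), which is irreducible over Q and has degree φ(214) = 106. Hence [Q(α):Q] = φ(214) = 106.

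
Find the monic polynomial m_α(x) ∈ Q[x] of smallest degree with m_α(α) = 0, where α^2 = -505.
m_α(x) = x^2 + 505

α satisfies α^2 + 505 = 0, so x^2 + 505 annihilates α. Since d = -505 is squarefree and ≠ 1, it is not a perfect square in Q, so x^2 + 505 has no rational root and is therefore irreducible over Q (a degree-2 polynomial over a field is irreducible iff it has no root). Hence m_α(x) = x^2 + 505.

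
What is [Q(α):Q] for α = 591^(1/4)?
[Q(α):Q] = 4

α is a root of x^4 - 591. By Eisenstein's criterion at the prime p = 3 (which divides the constant term 591 but p^2 = 9 does not, since 591 is squarefree), x^4 - 591 is irreducible over Q. Hence [Q(α):Q] = 4.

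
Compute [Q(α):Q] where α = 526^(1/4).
[Q(α):Q] = 4

α is a root of x^4 - 526. By Eisenstein's criterion at the prime p = 2 (which divides the constant term 526 but p^2 = 4 does not, since 526 is squarefree), x^4 - 526 is irreducible over Q. Hence [Q(α):Q] = 4.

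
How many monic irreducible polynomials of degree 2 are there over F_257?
There are 32896 monic irreducible polynomials of degree 2 over F_257

Each element of F_{257^2} that lies in no proper subfield is a root of exactly one monic irreducible of degree 2 over F_257, and each such polynomial has 2 distinct roots in F_{257^2}. By Möbius inversion the count is N_257(2) = (1/2) Σ_{d|2} μ(2/d) · 257^d = (1/2)(μ(2)·257^1 + μ(1)·257^2) = 65792/2 = 32896.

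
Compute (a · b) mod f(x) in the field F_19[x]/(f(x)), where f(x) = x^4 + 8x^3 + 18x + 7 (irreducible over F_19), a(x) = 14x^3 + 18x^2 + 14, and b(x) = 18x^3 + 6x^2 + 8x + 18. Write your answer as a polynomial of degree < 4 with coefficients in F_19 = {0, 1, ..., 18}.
a · b ≡ 6x^3 + 18x + 16 (mod f(x))

Multiply in F_19[x]: a(x)·b(x) = (14x^3 + 18x^2 + 14)·(18x^3 + 6x^2 + 8x + 18) = 5x^6 + 9x^5 + 11x^4 + 2x^3 + 9x^2 + 17x + 5. This has degree ≥ 4, so divide by f(x) over F_19: 5x^6 + 9x^5 + 11x^4 + 2x^3 + 9x^2 + 17x + 5 = (5x^2 + 7x + 12)·(x^4 + 8x^3 + 18x + 7) + (6x^3 + 18x + 16). Hence a·b ≡ 6x^3 + 18x + 16 (mod f). (F_19[x]/(f) is a field with 19^4 = 130321 elements since f is irreducible of degree 4.)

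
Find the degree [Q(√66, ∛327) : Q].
[Q(√66, ∛327) : Q] = 6

Let L = Q(√66, ∛327). Since Q(√66) ⊂ L and [Q(√66):Q] = 2, the tower law gives 2 | [L:Q]. Likewise Q(∛327) ⊂ L with [Q(∛327):Q] = 3 (because 327 is not a perfect cube), so 3 | [L:Q]. As gcd(2,3) = 1, [L:Q] is divisible by 6. Conversely L is generated over Q by √66 and ∛327, so [L:Q] ≤ 2·3 = 6. Therefore [Q(√66, ∛327) : Q] = 6.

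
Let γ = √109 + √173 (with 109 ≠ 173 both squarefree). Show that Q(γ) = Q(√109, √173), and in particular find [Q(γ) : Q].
[Q(γ) : Q] = 4 (equivalently, Q(γ) = Q(√109, √173))

Obviously Q(γ) ⊆ Q(√109, √173), and [Q(√109, √173):Q] = 4 (since 109, 173 are distinct squarefree integers > 1 with 18857 not a perfect square). To show equality we compute the minimal polynomial of γ. From γ = √109 + √173: γ^2 = 109 + 2√(18857) + 173 = 282 + 2√(18857), so γ^2 - 282 = 2√(18857); squaring, (γ^2 - 282)^2 = 4·18857, i.e. γ^4 - 564γ^2 + 79524 - 75428 = 0, i.e. γ^4 - 564γ^2 + 4096 = 0. So γ is a root of x^4 - 564x^2 + 4096. This polynomial is irreducible over Q: it has no rational root (each ±√109 ± √173 is irrational), and any factorization into two quadratics over Q would force √(18857) ∈ Q (pairing opposite roots) or √109, √173 ∈ Q (other pairings), all impossible. Hence [Q(γ):Q] = 4 = [Q(√109, √173):Q], so Q(γ) = Q(√109, √173).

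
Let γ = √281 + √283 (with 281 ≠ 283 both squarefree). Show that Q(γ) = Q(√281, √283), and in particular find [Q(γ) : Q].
[Q(γ) : Q] = 4 (equivalently, Q(γ) = Q(√281, √283))

Obviously Q(γ) ⊆ Q(√281, √283), and [Q(√281, √283):Q] = 4 (since 281, 283 are distinct squarefree integers > 1 with 79523 not a perfect square). To show equality we compute the minimal polynomial of γ. From γ = √281 + √283: γ^2 = 281 + 2√(79523) + 283 = 564 + 2√(79523), so γ^2 - 564 = 2√(79523); squaring, (γ^2 - 564)^2 = 4·79523, i.e. γ^4 - 1128γ^2 + 318096 - 318092 = 0, i.e. γ^4 - 1128γ^2 + 4 = 0. So γ is a root of x^4 - 1128x^2 + 4. This polynomial is irreducible over Q: it has no rational root (each ±√281 ± √283 is irrational), and any factorization into two quadratics over Q would force √(79523) ∈ Q (pairing opposite roots) or √281, √283 ∈ Q (other pairings), all impossible. Hence [Q(γ):Q] = 4 = [Q(√281, √283):Q], so Q(γ) = Q(√281, √283).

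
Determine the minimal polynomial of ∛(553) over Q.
m_α(x) = x^3 - 553

α satisfies α^3 = 553, so x^3 - 553 annihilates α. By the rational root test, a rational root p/q (in lowest terms) of x^3 - 553 would satisfy p^3 = 553 q^3, forcing q = 1 and p^3 = 553; but 553 is not a perfect cube, contradiction. A monic cubic over Q with no rational root is irreducible (any nontrivial factorization would include a linear factor). Hence x^3 - 553 is the minimal polynomial of α, and in particular [Q(α):Q] = 3.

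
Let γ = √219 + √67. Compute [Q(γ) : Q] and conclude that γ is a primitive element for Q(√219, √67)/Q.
[Q(γ) : Q] = 4 (equivalently, Q(γ) = Q(√219, √67))

Obviously Q(γ) ⊆ Q(√219, √67), and [Q(√219, √67):Q] = 4 (since 219, 67 are distinct squarefree integers > 1 with 14673 not a perfect square). To show equality we compute the minimal polynomial of γ. From γ = √219 + √67: γ^2 = 219 + 2√(14673) + 67 = 286 + 2√(14673), so γ^2 - 286 = 2√(14673); squaring, (γ^2 - 286)^2 = 4·14673, i.e. γ^4 - 572γ^2 + 81796 - 58692 = 0, i.e. γ^4 - 572γ^2 + 23104 = 0. So γ is a root of x^4 - 572x^2 + 23104. This polynomial is irreducible over Q: it has no rational root (each ±√219 ± √67 is irrational), and any factorization into two quadratics over Q would force √(14673) ∈ Q (pairing opposite roots) or √219, √67 ∈ Q (other pairings), all impossible. Hence [Q(γ):Q] = 4 = [Q(√219, √67):Q], so Q(γ) = Q(√219, √67).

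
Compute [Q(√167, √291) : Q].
[Q(√167, √291) : Q] = 4

[Q(√167):Q] = 2 (min poly x^2 - 167, irreducible since 167 is squarefree > 1). For the top step, suppose √291 ∈ Q(√167), say √291 = c + d√167 with c, d ∈ Q. Squaring: 291 = c^2 + 167d^2 + 2cd√167. Since √167 ∉ Q this forces 2cd = 0. If d = 0 then √291 = c ∈ Q, contradicting 291 squarefree > 1. If c = 0 then 291 = 167d^2, so 167·291 = (167d)^2 is a perfect square in Q — but 167·291 = 48597 is not a perfect square (since 167 and 291 are distinct squarefree integers). Contradiction. Hence √291 ∉ Q(√167), so x^2 - 291 stays irreducible over Q(√167) and [Q(√167, √291) : Q(√167)] = 2. By the tower law, [Q(√167, √291) : Q] = 2 · 2 = 4.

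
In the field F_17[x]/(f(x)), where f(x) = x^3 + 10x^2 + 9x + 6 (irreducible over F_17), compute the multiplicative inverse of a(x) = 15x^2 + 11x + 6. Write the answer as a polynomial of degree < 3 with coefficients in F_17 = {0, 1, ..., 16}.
a(x)^(-1) ≡ 8x^2 + 2x + 9 (mod f(x))

Since f is irreducible over F_17, F_17[x]/(f) is a field and a(x) ≠ 0 has an inverse. Apply the extended Euclidean algorithm to f(x) and a(x) in F_17[x]: f(x) = (8x + 5)·a(x) + (8x + 10);  a(x) = (4x + 7)·(8x + 10) + (4). The last nonzero remainder is the constant 4 = gcd(f, a) in F_17. Back-substituting through the division chain expresses 4 = s(x)·a(x) + t(x)·f(x) with s(x) ≡ 15x^2 + 8x + 2 (mod f), so (15x^2 + 8x + 2)·a(x) ≡ 4 (mod f). Multiplying by 4^(-1) ≡ 13 in F_17 gives a(x)^(-1) ≡ 13·(15x^2 + 8x + 2) ≡ 8x^2 + 2x + 9 (mod f). Check: (15x^2 + 11x + 6)·(8x^2 + 2x + 9) = x^4 + 16x^3 + x^2 + 9x + 3 ≡ 1 (mod x^3 + 10x^2 + 9x + 6).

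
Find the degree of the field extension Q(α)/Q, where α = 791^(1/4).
[Q(α):Q] = 4

α is a root of x^4 - 791. By Eisenstein's criterion at the prime p = 7 (which divides the constant term 791 but p^2 = 49 does not, since 791 is squarefree), x^4 - 791 is irreducible over Q. Hence [Q(α):Q] = 4.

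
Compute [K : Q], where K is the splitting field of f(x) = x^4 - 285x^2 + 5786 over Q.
[K : Q] = 4

Solving the quadratic in x^2: x^2 = (285 ± √(285^2 - 4·5786))/2 = (285 ± √58081)/2 = (285 ± 241)/2, giving x^2 = 22 or x^2 = 263. So f(x) = (x^2 - 22)(x^2 - 263) and the roots of f are ±√22, ±√263. Hence the splitting field is K = Q(√22, √263). Since 22 and 263 are distinct squarefree integers > 1, their product 5786 is not a perfect square, so √263 ∉ Q(√22). By the tower law [K:Q] = [Q(√22,√263):Q(√22)] · [Q(√22):Q] = 2 · 2 = 4.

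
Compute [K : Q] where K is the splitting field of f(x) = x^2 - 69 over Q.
[K : Q] = 2

f(x) = x^2 - 69 factors as (x - √69)(x + √69). The splitting field is K = Q(√69). Since 69 is squarefree and > 1, it is not a perfect square, so x^2 - 69 is irreducible over Q and [Q(√69) : Q] = 2. Hence [K : Q] = 2.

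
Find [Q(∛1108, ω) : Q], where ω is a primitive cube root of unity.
[Q(∛1108, ω) : Q] = 6

[Q(∛1108):Q] = 3 (min poly x^3 - 1108, irreducible since 1108 is not a perfect cube). [Q(ω):Q] = 2 (min poly x^2 + x + 1). Since Q(∛1108) ⊂ R and ω ∉ R, we have ω ∉ Q(∛1108), so x^2 + x + 1 remains irreducible over Q(∛1108) and [Q(∛1108, ω) : Q(∛1108)] = 2. By the tower law, [Q(∛1108, ω) : Q] = 3 · 2 = 6. (In fact Q(∛1108, ω) is the splitting field of x^3 - 1108 over Q.)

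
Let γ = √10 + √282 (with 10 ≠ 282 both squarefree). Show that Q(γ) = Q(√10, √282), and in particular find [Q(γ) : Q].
[Q(γ) : Q] = 4 (equivalently, Q(γ) = Q(√10, √282))

Obviously Q(γ) ⊆ Q(√10, √282), and [Q(√10, √282):Q] = 4 (since 10, 282 are distinct squarefree integers > 1 with 2820 not a perfect square). To show equality we compute the minimal polynomial of γ. From γ = √10 + √282: γ^2 = 10 + 2√(2820) + 282 = 292 + 2√(2820), so γ^2 - 292 = 2√(2820); squaring, (γ^2 - 292)^2 = 4·2820, i.e. γ^4 - 584γ^2 + 85264 - 11280 = 0, i.e. γ^4 - 584γ^2 + 73984 = 0. So γ is a root of x^4 - 584x^2 + 73984. This polynomial is irreducible over Q: it has no rational root (each ±√10 ± √282 is irrational), and any factorization into two quadratics over Q would force √(2820) ∈ Q (pairing opposite roots) or √10, √282 ∈ Q (other pairings), all impossible. Hence [Q(γ):Q] = 4 = [Q(√10, √282):Q], so Q(γ) = Q(√10, √282).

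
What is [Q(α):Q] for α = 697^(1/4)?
[Q(α):Q] = 4

α is a root of x^4 - 697. By Eisenstein's criterion at the prime p = 17 (which divides the constant term 697 but p^2 = 289 does not, since 697 is squarefree), x^4 - 697 is irreducible over Q. Hence [Q(α):Q] = 4.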